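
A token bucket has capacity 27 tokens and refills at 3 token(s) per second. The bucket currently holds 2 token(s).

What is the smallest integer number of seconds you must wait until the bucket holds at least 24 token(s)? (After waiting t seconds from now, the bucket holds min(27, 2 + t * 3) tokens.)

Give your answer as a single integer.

Need 2 + t * 3 >= 24, so t >= 22/3.
Smallest integer t = ceil(22/3) = 8.

Answer: 8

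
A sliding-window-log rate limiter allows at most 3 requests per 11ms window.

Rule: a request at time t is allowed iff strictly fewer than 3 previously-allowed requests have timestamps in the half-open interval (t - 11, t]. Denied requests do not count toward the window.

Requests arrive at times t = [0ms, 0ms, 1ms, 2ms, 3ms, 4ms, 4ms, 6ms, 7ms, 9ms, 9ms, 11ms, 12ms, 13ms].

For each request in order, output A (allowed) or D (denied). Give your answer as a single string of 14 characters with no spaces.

Tracking allowed requests in the window:
  req#1 t=0ms: ALLOW
  req#2 t=0ms: ALLOW
  req#3 t=1ms: ALLOW
  req#4 t=2ms: DENY
  req#5 t=3ms: DENY
  req#6 t=4ms: DENY
  req#7 t=4ms: DENY
  req#8 t=6ms: DENY
  req#9 t=7ms: DENY
  req#10 t=9ms: DENY
  req#11 t=9ms: DENY
  req#12 t=11ms: ALLOW
  req#13 t=12ms: ALLOW
  req#14 t=13ms: ALLOW

Answer: AAADDDDDDDDAAA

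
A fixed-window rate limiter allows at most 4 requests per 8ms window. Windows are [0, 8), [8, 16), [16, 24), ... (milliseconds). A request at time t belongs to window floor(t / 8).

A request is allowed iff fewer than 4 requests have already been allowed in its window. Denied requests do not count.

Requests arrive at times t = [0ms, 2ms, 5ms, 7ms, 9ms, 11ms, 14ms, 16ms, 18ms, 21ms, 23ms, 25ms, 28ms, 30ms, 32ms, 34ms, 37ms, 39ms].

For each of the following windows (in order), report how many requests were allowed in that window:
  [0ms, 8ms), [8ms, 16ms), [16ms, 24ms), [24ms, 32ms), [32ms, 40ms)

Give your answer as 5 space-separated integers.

Answer: 4 3 4 3 4

Derivation:
Processing requests:
  req#1 t=0ms (window 0): ALLOW
  req#2 t=2ms (window 0): ALLOW
  req#3 t=5ms (window 0): ALLOW
  req#4 t=7ms (window 0): ALLOW
  req#5 t=9ms (window 1): ALLOW
  req#6 t=11ms (window 1): ALLOW
  req#7 t=14ms (window 1): ALLOW
  req#8 t=16ms (window 2): ALLOW
  req#9 t=18ms (window 2): ALLOW
  req#10 t=21ms (window 2): ALLOW
  req#11 t=23ms (window 2): ALLOW
  req#12 t=25ms (window 3): ALLOW
  req#13 t=28ms (window 3): ALLOW
  req#14 t=30ms (window 3): ALLOW
  req#15 t=32ms (window 4): ALLOW
  req#16 t=34ms (window 4): ALLOW
  req#17 t=37ms (window 4): ALLOW
  req#18 t=39ms (window 4): ALLOW

Allowed counts by window: 4 3 4 3 4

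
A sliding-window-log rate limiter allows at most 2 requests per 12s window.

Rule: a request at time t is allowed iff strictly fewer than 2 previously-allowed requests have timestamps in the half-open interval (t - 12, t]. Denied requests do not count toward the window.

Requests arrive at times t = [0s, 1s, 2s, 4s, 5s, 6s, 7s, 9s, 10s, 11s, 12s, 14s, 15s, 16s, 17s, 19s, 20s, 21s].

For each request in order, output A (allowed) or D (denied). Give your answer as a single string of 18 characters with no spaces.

Tracking allowed requests in the window:
  req#1 t=0s: ALLOW
  req#2 t=1s: ALLOW
  req#3 t=2s: DENY
  req#4 t=4s: DENY
  req#5 t=5s: DENY
  req#6 t=6s: DENY
  req#7 t=7s: DENY
  req#8 t=9s: DENY
  req#9 t=10s: DENY
  req#10 t=11s: DENY
  req#11 t=12s: ALLOW
  req#12 t=14s: ALLOW
  req#13 t=15s: DENY
  req#14 t=16s: DENY
  req#15 t=17s: DENY
  req#16 t=19s: DENY
  req#17 t=20s: DENY
  req#18 t=21s: DENY

Answer: AADDDDDDDDAADDDDDD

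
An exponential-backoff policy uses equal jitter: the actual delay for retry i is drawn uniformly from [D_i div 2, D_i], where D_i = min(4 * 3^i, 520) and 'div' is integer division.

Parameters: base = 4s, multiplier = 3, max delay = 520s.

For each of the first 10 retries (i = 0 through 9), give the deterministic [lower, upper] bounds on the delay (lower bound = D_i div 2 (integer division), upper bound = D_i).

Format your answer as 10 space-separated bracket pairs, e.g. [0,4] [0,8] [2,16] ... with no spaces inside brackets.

Computing bounds per retry:
  i=0: D_i=min(4*3^0,520)=4, bounds=[2,4]
  i=1: D_i=min(4*3^1,520)=12, bounds=[6,12]
  i=2: D_i=min(4*3^2,520)=36, bounds=[18,36]
  i=3: D_i=min(4*3^3,520)=108, bounds=[54,108]
  i=4: D_i=min(4*3^4,520)=324, bounds=[162,324]
  i=5: D_i=min(4*3^5,520)=520, bounds=[260,520]
  i=6: D_i=min(4*3^6,520)=520, bounds=[260,520]
  i=7: D_i=min(4*3^7,520)=520, bounds=[260,520]
  i=8: D_i=min(4*3^8,520)=520, bounds=[260,520]
  i=9: D_i=min(4*3^9,520)=520, bounds=[260,520]

Answer: [2,4] [6,12] [18,36] [54,108] [162,324] [260,520] [260,520] [260,520] [260,520] [260,520]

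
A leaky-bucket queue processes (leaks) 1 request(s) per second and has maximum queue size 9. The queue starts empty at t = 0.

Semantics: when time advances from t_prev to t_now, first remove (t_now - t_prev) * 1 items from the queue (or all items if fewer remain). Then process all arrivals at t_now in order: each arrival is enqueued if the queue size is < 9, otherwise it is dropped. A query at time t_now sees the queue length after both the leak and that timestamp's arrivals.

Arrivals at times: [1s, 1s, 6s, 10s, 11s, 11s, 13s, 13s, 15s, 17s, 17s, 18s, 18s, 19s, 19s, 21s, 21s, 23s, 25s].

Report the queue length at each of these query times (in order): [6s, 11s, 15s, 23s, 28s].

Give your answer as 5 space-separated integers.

Queue lengths at query times:
  query t=6s: backlog = 1
  query t=11s: backlog = 2
  query t=15s: backlog = 1
  query t=23s: backlog = 3
  query t=28s: backlog = 0

Answer: 1 2 1 3 0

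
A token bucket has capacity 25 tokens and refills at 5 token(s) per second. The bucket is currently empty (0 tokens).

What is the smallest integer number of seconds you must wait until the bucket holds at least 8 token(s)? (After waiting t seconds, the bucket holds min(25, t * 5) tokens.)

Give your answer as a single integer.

Need t * 5 >= 8, so t >= 8/5.
Smallest integer t = ceil(8/5) = 2.

Answer: 2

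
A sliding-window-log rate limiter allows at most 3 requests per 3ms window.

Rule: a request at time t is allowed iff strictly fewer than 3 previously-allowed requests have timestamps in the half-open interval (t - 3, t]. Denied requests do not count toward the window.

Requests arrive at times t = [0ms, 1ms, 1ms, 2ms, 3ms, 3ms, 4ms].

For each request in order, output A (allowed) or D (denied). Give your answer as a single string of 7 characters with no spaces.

Answer: AAADADA

Derivation:
Tracking allowed requests in the window:
  req#1 t=0ms: ALLOW
  req#2 t=1ms: ALLOW
  req#3 t=1ms: ALLOW
  req#4 t=2ms: DENY
  req#5 t=3ms: ALLOW
  req#6 t=3ms: DENY
  req#7 t=4ms: ALLOW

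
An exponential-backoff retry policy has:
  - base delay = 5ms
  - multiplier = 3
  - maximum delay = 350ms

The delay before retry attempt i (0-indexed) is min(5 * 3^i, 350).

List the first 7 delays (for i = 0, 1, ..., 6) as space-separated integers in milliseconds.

Computing each delay:
  i=0: min(5*3^0, 350) = 5
  i=1: min(5*3^1, 350) = 15
  i=2: min(5*3^2, 350) = 45
  i=3: min(5*3^3, 350) = 135
  i=4: min(5*3^4, 350) = 350
  i=5: min(5*3^5, 350) = 350
  i=6: min(5*3^6, 350) = 350

Answer: 5 15 45 135 350 350 350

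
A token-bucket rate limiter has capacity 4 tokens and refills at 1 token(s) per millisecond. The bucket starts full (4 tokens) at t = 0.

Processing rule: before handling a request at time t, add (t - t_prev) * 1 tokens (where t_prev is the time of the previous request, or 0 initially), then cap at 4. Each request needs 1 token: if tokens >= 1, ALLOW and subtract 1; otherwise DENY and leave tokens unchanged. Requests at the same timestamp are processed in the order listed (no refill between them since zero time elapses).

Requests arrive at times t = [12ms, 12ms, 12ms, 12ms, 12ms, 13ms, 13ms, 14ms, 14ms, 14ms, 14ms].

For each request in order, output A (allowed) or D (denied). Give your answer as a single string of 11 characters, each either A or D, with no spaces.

Answer: AAAADADADDD

Derivation:
Simulating step by step:
  req#1 t=12ms: ALLOW
  req#2 t=12ms: ALLOW
  req#3 t=12ms: ALLOW
  req#4 t=12ms: ALLOW
  req#5 t=12ms: DENY
  req#6 t=13ms: ALLOW
  req#7 t=13ms: DENY
  req#8 t=14ms: ALLOW
  req#9 t=14ms: DENY
  req#10 t=14ms: DENY
  req#11 t=14ms: DENY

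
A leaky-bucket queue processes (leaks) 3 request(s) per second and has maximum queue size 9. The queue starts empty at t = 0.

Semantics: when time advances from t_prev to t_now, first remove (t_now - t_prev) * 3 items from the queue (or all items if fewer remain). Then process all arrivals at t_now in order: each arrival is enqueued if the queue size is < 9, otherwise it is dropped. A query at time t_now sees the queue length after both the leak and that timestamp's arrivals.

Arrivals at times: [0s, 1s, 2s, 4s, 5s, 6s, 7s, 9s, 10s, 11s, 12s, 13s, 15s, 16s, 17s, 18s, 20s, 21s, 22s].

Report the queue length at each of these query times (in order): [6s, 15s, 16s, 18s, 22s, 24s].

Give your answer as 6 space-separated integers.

Answer: 1 1 1 1 1 0

Derivation:
Queue lengths at query times:
  query t=6s: backlog = 1
  query t=15s: backlog = 1
  query t=16s: backlog = 1
  query t=18s: backlog = 1
  query t=22s: backlog = 1
  query t=24s: backlog = 0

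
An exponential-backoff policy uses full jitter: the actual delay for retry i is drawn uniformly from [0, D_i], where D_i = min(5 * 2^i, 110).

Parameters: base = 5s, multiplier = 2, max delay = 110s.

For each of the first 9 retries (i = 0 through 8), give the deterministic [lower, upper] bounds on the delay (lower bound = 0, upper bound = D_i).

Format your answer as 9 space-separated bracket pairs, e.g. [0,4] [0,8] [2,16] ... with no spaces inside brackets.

Answer: [0,5] [0,10] [0,20] [0,40] [0,80] [0,110] [0,110] [0,110] [0,110]

Derivation:
Computing bounds per retry:
  i=0: D_i=min(5*2^0,110)=5, bounds=[0,5]
  i=1: D_i=min(5*2^1,110)=10, bounds=[0,10]
  i=2: D_i=min(5*2^2,110)=20, bounds=[0,20]
  i=3: D_i=min(5*2^3,110)=40, bounds=[0,40]
  i=4: D_i=min(5*2^4,110)=80, bounds=[0,80]
  i=5: D_i=min(5*2^5,110)=110, bounds=[0,110]
  i=6: D_i=min(5*2^6,110)=110, bounds=[0,110]
  i=7: D_i=min(5*2^7,110)=110, bounds=[0,110]
  i=8: D_i=min(5*2^8,110)=110, bounds=[0,110]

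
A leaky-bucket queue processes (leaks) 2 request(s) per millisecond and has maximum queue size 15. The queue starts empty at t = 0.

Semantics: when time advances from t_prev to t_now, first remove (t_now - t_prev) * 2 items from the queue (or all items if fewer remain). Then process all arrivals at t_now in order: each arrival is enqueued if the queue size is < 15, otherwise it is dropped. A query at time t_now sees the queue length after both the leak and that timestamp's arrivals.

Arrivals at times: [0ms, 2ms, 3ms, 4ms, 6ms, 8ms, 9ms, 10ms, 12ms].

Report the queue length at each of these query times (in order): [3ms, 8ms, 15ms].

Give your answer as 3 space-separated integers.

Queue lengths at query times:
  query t=3ms: backlog = 1
  query t=8ms: backlog = 1
  query t=15ms: backlog = 0

Answer: 1 1 0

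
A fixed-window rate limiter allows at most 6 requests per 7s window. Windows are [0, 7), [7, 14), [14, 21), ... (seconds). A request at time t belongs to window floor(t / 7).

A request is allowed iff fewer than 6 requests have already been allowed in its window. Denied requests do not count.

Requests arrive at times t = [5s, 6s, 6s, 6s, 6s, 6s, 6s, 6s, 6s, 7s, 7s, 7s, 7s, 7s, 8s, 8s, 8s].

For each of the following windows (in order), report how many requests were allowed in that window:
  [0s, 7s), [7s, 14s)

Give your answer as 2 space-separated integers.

Processing requests:
  req#1 t=5s (window 0): ALLOW
  req#2 t=6s (window 0): ALLOW
  req#3 t=6s (window 0): ALLOW
  req#4 t=6s (window 0): ALLOW
  req#5 t=6s (window 0): ALLOW
  req#6 t=6s (window 0): ALLOW
  req#7 t=6s (window 0): DENY
  req#8 t=6s (window 0): DENY
  req#9 t=6s (window 0): DENY
  req#10 t=7s (window 1): ALLOW
  req#11 t=7s (window 1): ALLOW
  req#12 t=7s (window 1): ALLOW
  req#13 t=7s (window 1): ALLOW
  req#14 t=7s (window 1): ALLOW
  req#15 t=8s (window 1): ALLOW
  req#16 t=8s (window 1): DENY
  req#17 t=8s (window 1): DENY

Allowed counts by window: 6 6

Answer: 6 6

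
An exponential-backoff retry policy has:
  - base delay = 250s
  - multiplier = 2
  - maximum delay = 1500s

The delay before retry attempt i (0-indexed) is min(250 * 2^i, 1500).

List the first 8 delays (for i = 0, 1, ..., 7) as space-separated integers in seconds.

Answer: 250 500 1000 1500 1500 1500 1500 1500

Derivation:
Computing each delay:
  i=0: min(250*2^0, 1500) = 250
  i=1: min(250*2^1, 1500) = 500
  i=2: min(250*2^2, 1500) = 1000
  i=3: min(250*2^3, 1500) = 1500
  i=4: min(250*2^4, 1500) = 1500
  i=5: min(250*2^5, 1500) = 1500
  i=6: min(250*2^6, 1500) = 1500
  i=7: min(250*2^7, 1500) = 1500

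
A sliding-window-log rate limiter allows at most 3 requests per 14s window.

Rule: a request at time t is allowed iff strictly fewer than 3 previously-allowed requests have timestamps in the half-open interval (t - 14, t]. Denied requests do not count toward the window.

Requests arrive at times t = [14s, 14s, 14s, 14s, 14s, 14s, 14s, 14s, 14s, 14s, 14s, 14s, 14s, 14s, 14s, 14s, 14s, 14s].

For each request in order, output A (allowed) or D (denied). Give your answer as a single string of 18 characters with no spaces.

Answer: AAADDDDDDDDDDDDDDD

Derivation:
Tracking allowed requests in the window:
  req#1 t=14s: ALLOW
  req#2 t=14s: ALLOW
  req#3 t=14s: ALLOW
  req#4 t=14s: DENY
  req#5 t=14s: DENY
  req#6 t=14s: DENY
  req#7 t=14s: DENY
  req#8 t=14s: DENY
  req#9 t=14s: DENY
  req#10 t=14s: DENY
  req#11 t=14s: DENY
  req#12 t=14s: DENY
  req#13 t=14s: DENY
  req#14 t=14s: DENY
  req#15 t=14s: DENY
  req#16 t=14s: DENY
  req#17 t=14s: DENY
  req#18 t=14s: DENY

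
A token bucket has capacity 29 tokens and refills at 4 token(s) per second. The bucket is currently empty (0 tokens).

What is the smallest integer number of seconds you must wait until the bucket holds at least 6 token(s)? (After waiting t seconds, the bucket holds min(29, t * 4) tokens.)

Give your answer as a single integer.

Need t * 4 >= 6, so t >= 6/4.
Smallest integer t = ceil(6/4) = 2.

Answer: 2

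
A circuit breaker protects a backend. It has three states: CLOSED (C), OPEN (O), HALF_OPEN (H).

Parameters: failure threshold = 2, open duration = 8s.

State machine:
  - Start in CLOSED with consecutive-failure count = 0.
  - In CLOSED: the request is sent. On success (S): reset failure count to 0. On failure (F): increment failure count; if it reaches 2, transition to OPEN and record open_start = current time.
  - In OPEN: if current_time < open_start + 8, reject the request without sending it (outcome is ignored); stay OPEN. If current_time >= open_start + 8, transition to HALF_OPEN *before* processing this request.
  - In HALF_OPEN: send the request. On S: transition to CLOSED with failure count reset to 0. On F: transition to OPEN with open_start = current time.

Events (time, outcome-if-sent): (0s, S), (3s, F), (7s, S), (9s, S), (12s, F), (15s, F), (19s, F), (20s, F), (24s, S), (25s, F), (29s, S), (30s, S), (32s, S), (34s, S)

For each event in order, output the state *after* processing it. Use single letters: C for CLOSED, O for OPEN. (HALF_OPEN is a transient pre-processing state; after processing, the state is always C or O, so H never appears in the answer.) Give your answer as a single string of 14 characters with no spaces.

State after each event:
  event#1 t=0s outcome=S: state=CLOSED
  event#2 t=3s outcome=F: state=CLOSED
  event#3 t=7s outcome=S: state=CLOSED
  event#4 t=9s outcome=S: state=CLOSED
  event#5 t=12s outcome=F: state=CLOSED
  event#6 t=15s outcome=F: state=OPEN
  event#7 t=19s outcome=F: state=OPEN
  event#8 t=20s outcome=F: state=OPEN
  event#9 t=24s outcome=S: state=CLOSED
  event#10 t=25s outcome=F: state=CLOSED
  event#11 t=29s outcome=S: state=CLOSED
  event#12 t=30s outcome=S: state=CLOSED
  event#13 t=32s outcome=S: state=CLOSED
  event#14 t=34s outcome=S: state=CLOSED

Answer: CCCCCOOOCCCCCC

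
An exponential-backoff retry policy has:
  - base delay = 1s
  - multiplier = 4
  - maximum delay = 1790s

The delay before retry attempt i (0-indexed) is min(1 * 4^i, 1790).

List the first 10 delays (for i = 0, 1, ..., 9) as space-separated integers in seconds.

Computing each delay:
  i=0: min(1*4^0, 1790) = 1
  i=1: min(1*4^1, 1790) = 4
  i=2: min(1*4^2, 1790) = 16
  i=3: min(1*4^3, 1790) = 64
  i=4: min(1*4^4, 1790) = 256
  i=5: min(1*4^5, 1790) = 1024
  i=6: min(1*4^6, 1790) = 1790
  i=7: min(1*4^7, 1790) = 1790
  i=8: min(1*4^8, 1790) = 1790
  i=9: min(1*4^9, 1790) = 1790

Answer: 1 4 16 64 256 1024 1790 1790 1790 1790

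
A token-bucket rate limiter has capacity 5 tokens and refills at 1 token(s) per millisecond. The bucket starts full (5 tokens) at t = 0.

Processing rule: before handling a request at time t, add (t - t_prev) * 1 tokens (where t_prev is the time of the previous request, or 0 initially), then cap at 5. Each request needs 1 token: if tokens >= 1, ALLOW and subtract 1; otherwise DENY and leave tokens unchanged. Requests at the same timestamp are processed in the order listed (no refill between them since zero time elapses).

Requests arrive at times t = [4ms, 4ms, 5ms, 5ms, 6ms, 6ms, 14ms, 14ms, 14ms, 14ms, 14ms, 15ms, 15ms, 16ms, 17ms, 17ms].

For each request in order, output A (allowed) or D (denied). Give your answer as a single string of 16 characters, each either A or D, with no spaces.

Simulating step by step:
  req#1 t=4ms: ALLOW
  req#2 t=4ms: ALLOW
  req#3 t=5ms: ALLOW
  req#4 t=5ms: ALLOW
  req#5 t=6ms: ALLOW
  req#6 t=6ms: ALLOW
  req#7 t=14ms: ALLOW
  req#8 t=14ms: ALLOW
  req#9 t=14ms: ALLOW
  req#10 t=14ms: ALLOW
  req#11 t=14ms: ALLOW
  req#12 t=15ms: ALLOW
  req#13 t=15ms: DENY
  req#14 t=16ms: ALLOW
  req#15 t=17ms: ALLOW
  req#16 t=17ms: DENY

Answer: AAAAAAAAAAAADAAD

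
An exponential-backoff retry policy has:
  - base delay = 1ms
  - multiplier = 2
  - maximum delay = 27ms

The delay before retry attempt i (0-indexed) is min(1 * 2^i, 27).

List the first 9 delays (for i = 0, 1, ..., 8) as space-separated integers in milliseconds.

Answer: 1 2 4 8 16 27 27 27 27

Derivation:
Computing each delay:
  i=0: min(1*2^0, 27) = 1
  i=1: min(1*2^1, 27) = 2
  i=2: min(1*2^2, 27) = 4
  i=3: min(1*2^3, 27) = 8
  i=4: min(1*2^4, 27) = 16
  i=5: min(1*2^5, 27) = 27
  i=6: min(1*2^6, 27) = 27
  i=7: min(1*2^7, 27) = 27
  i=8: min(1*2^8, 27) = 27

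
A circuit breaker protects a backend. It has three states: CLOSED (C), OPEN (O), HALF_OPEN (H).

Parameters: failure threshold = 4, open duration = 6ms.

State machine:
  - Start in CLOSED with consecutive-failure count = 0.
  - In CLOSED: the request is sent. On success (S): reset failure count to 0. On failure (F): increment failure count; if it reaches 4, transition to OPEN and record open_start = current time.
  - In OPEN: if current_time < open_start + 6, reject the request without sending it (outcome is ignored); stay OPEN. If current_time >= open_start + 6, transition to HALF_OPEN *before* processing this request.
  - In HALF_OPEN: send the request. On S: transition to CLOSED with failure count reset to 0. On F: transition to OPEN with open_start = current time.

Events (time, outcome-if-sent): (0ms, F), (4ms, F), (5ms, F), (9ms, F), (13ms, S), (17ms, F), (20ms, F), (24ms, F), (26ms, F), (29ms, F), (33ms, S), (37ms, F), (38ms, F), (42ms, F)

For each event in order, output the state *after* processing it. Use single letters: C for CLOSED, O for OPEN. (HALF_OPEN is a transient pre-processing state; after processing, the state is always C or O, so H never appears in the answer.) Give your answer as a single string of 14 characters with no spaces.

State after each event:
  event#1 t=0ms outcome=F: state=CLOSED
  event#2 t=4ms outcome=F: state=CLOSED
  event#3 t=5ms outcome=F: state=CLOSED
  event#4 t=9ms outcome=F: state=OPEN
  event#5 t=13ms outcome=S: state=OPEN
  event#6 t=17ms outcome=F: state=OPEN
  event#7 t=20ms outcome=F: state=OPEN
  event#8 t=24ms outcome=F: state=OPEN
  event#9 t=26ms outcome=F: state=OPEN
  event#10 t=29ms outcome=F: state=OPEN
  event#11 t=33ms outcome=S: state=CLOSED
  event#12 t=37ms outcome=F: state=CLOSED
  event#13 t=38ms outcome=F: state=CLOSED
  event#14 t=42ms outcome=F: state=CLOSED

Answer: CCCOOOOOOOCCCC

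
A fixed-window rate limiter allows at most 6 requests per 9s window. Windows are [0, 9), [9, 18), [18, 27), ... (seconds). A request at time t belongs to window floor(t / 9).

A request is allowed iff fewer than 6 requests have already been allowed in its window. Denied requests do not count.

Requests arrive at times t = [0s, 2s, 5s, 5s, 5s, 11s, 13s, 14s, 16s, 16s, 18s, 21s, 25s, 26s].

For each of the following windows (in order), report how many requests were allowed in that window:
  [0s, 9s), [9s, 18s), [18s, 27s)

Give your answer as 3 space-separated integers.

Processing requests:
  req#1 t=0s (window 0): ALLOW
  req#2 t=2s (window 0): ALLOW
  req#3 t=5s (window 0): ALLOW
  req#4 t=5s (window 0): ALLOW
  req#5 t=5s (window 0): ALLOW
  req#6 t=11s (window 1): ALLOW
  req#7 t=13s (window 1): ALLOW
  req#8 t=14s (window 1): ALLOW
  req#9 t=16s (window 1): ALLOW
  req#10 t=16s (window 1): ALLOW
  req#11 t=18s (window 2): ALLOW
  req#12 t=21s (window 2): ALLOW
  req#13 t=25s (window 2): ALLOW
  req#14 t=26s (window 2): ALLOW

Allowed counts by window: 5 5 4

Answer: 5 5 4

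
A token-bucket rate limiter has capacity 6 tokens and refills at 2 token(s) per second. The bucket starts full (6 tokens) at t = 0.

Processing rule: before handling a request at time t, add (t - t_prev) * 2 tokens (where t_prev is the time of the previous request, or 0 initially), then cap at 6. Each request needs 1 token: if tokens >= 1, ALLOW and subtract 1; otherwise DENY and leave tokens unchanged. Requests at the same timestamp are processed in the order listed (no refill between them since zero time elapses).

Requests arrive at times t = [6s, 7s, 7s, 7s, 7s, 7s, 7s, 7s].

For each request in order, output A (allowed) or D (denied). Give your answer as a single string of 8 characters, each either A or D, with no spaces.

Answer: AAAAAAAD

Derivation:
Simulating step by step:
  req#1 t=6s: ALLOW
  req#2 t=7s: ALLOW
  req#3 t=7s: ALLOW
  req#4 t=7s: ALLOW
  req#5 t=7s: ALLOW
  req#6 t=7s: ALLOW
  req#7 t=7s: ALLOW
  req#8 t=7s: DENY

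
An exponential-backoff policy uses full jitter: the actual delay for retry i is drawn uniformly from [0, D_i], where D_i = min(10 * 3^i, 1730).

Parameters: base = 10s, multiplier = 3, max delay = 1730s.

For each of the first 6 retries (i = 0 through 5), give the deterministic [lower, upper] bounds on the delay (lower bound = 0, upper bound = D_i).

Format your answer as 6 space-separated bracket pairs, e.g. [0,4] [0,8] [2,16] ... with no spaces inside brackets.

Answer: [0,10] [0,30] [0,90] [0,270] [0,810] [0,1730]

Derivation:
Computing bounds per retry:
  i=0: D_i=min(10*3^0,1730)=10, bounds=[0,10]
  i=1: D_i=min(10*3^1,1730)=30, bounds=[0,30]
  i=2: D_i=min(10*3^2,1730)=90, bounds=[0,90]
  i=3: D_i=min(10*3^3,1730)=270, bounds=[0,270]
  i=4: D_i=min(10*3^4,1730)=810, bounds=[0,810]
  i=5: D_i=min(10*3^5,1730)=1730, bounds=[0,1730]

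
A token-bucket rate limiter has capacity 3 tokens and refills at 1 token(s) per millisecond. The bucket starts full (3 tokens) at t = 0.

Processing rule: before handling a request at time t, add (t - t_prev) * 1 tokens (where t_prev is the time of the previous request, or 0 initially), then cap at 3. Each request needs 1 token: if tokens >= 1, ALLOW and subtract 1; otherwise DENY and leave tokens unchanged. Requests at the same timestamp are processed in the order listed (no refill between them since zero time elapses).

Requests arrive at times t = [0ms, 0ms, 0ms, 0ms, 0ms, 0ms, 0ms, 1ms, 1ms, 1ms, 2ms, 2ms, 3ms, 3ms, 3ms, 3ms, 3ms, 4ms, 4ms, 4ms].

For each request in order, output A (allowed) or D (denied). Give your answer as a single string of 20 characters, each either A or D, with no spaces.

Answer: AAADDDDADDADADDDDADD

Derivation:
Simulating step by step:
  req#1 t=0ms: ALLOW
  req#2 t=0ms: ALLOW
  req#3 t=0ms: ALLOW
  req#4 t=0ms: DENY
  req#5 t=0ms: DENY
  req#6 t=0ms: DENY
  req#7 t=0ms: DENY
  req#8 t=1ms: ALLOW
  req#9 t=1ms: DENY
  req#10 t=1ms: DENY
  req#11 t=2ms: ALLOW
  req#12 t=2ms: DENY
  req#13 t=3ms: ALLOW
  req#14 t=3ms: DENY
  req#15 t=3ms: DENY
  req#16 t=3ms: DENY
  req#17 t=3ms: DENY
  req#18 t=4ms: ALLOW
  req#19 t=4ms: DENY
  req#20 t=4ms: DENY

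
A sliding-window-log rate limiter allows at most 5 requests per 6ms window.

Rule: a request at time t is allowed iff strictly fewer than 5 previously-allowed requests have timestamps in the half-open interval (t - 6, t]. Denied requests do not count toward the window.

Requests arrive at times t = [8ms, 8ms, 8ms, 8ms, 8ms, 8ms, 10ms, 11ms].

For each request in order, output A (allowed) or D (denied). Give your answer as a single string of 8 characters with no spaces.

Answer: AAAAADDD

Derivation:
Tracking allowed requests in the window:
  req#1 t=8ms: ALLOW
  req#2 t=8ms: ALLOW
  req#3 t=8ms: ALLOW
  req#4 t=8ms: ALLOW
  req#5 t=8ms: ALLOW
  req#6 t=8ms: DENY
  req#7 t=10ms: DENY
  req#8 t=11ms: DENY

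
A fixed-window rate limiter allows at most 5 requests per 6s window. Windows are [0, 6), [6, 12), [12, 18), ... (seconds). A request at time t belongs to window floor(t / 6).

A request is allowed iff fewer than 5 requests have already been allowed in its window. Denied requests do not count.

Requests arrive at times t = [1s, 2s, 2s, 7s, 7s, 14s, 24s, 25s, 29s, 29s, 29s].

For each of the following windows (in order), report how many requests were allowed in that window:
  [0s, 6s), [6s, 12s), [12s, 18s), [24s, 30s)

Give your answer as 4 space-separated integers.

Processing requests:
  req#1 t=1s (window 0): ALLOW
  req#2 t=2s (window 0): ALLOW
  req#3 t=2s (window 0): ALLOW
  req#4 t=7s (window 1): ALLOW
  req#5 t=7s (window 1): ALLOW
  req#6 t=14s (window 2): ALLOW
  req#7 t=24s (window 4): ALLOW
  req#8 t=25s (window 4): ALLOW
  req#9 t=29s (window 4): ALLOW
  req#10 t=29s (window 4): ALLOW
  req#11 t=29s (window 4): ALLOW

Allowed counts by window: 3 2 1 5

Answer: 3 2 1 5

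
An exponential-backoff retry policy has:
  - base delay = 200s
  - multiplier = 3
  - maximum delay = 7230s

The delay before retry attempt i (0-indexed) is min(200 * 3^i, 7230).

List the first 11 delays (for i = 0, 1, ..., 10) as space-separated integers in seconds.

Computing each delay:
  i=0: min(200*3^0, 7230) = 200
  i=1: min(200*3^1, 7230) = 600
  i=2: min(200*3^2, 7230) = 1800
  i=3: min(200*3^3, 7230) = 5400
  i=4: min(200*3^4, 7230) = 7230
  i=5: min(200*3^5, 7230) = 7230
  i=6: min(200*3^6, 7230) = 7230
  i=7: min(200*3^7, 7230) = 7230
  i=8: min(200*3^8, 7230) = 7230
  i=9: min(200*3^9, 7230) = 7230
  i=10: min(200*3^10, 7230) = 7230

Answer: 200 600 1800 5400 7230 7230 7230 7230 7230 7230 7230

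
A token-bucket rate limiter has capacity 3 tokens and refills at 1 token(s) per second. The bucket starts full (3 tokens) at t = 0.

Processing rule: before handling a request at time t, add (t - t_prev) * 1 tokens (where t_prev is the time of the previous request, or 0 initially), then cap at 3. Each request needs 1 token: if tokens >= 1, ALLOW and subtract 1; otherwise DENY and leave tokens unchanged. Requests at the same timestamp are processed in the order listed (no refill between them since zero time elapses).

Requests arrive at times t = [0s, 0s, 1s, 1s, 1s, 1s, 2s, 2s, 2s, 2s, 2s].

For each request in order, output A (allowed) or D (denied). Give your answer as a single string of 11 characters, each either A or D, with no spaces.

Simulating step by step:
  req#1 t=0s: ALLOW
  req#2 t=0s: ALLOW
  req#3 t=1s: ALLOW
  req#4 t=1s: ALLOW
  req#5 t=1s: DENY
  req#6 t=1s: DENY
  req#7 t=2s: ALLOW
  req#8 t=2s: DENY
  req#9 t=2s: DENY
  req#10 t=2s: DENY
  req#11 t=2s: DENY

Answer: AAAADDADDDD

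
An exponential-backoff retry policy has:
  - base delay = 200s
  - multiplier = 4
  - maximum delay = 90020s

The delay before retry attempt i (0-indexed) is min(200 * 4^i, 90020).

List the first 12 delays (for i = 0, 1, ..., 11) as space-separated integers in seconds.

Answer: 200 800 3200 12800 51200 90020 90020 90020 90020 90020 90020 90020

Derivation:
Computing each delay:
  i=0: min(200*4^0, 90020) = 200
  i=1: min(200*4^1, 90020) = 800
  i=2: min(200*4^2, 90020) = 3200
  i=3: min(200*4^3, 90020) = 12800
  i=4: min(200*4^4, 90020) = 51200
  i=5: min(200*4^5, 90020) = 90020
  i=6: min(200*4^6, 90020) = 90020
  i=7: min(200*4^7, 90020) = 90020
  i=8: min(200*4^8, 90020) = 90020
  i=9: min(200*4^9, 90020) = 90020
  i=10: min(200*4^10, 90020) = 90020
  i=11: min(200*4^11, 90020) = 90020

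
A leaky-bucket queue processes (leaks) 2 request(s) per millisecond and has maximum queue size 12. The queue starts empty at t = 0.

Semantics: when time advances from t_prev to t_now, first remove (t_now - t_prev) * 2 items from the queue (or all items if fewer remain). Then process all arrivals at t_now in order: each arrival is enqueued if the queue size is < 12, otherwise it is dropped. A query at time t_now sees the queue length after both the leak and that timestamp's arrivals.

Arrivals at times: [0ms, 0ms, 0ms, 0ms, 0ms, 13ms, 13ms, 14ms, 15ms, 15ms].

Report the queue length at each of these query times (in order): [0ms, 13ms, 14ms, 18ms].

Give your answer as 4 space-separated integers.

Answer: 5 2 1 0

Derivation:
Queue lengths at query times:
  query t=0ms: backlog = 5
  query t=13ms: backlog = 2
  query t=14ms: backlog = 1
  query t=18ms: backlog = 0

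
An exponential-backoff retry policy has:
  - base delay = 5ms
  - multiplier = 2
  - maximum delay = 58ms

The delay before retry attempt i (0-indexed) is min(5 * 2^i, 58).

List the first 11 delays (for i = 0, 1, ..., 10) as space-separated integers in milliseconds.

Computing each delay:
  i=0: min(5*2^0, 58) = 5
  i=1: min(5*2^1, 58) = 10
  i=2: min(5*2^2, 58) = 20
  i=3: min(5*2^3, 58) = 40
  i=4: min(5*2^4, 58) = 58
  i=5: min(5*2^5, 58) = 58
  i=6: min(5*2^6, 58) = 58
  i=7: min(5*2^7, 58) = 58
  i=8: min(5*2^8, 58) = 58
  i=9: min(5*2^9, 58) = 58
  i=10: min(5*2^10, 58) = 58

Answer: 5 10 20 40 58 58 58 58 58 58 58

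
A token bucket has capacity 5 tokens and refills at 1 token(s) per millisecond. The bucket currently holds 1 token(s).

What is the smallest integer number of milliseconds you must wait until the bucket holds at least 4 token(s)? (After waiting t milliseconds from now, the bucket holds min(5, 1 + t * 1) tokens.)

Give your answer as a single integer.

Answer: 3

Derivation:
Need 1 + t * 1 >= 4, so t >= 3/1.
Smallest integer t = ceil(3/1) = 3.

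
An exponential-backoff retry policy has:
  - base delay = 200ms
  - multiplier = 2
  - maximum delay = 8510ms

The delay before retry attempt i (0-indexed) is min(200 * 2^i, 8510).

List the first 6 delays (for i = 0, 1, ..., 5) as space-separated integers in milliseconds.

Computing each delay:
  i=0: min(200*2^0, 8510) = 200
  i=1: min(200*2^1, 8510) = 400
  i=2: min(200*2^2, 8510) = 800
  i=3: min(200*2^3, 8510) = 1600
  i=4: min(200*2^4, 8510) = 3200
  i=5: min(200*2^5, 8510) = 6400

Answer: 200 400 800 1600 3200 6400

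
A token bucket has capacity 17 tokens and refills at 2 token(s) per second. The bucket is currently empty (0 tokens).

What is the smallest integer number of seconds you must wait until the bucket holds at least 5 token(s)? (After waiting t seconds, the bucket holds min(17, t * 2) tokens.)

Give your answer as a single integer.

Answer: 3

Derivation:
Need t * 2 >= 5, so t >= 5/2.
Smallest integer t = ceil(5/2) = 3.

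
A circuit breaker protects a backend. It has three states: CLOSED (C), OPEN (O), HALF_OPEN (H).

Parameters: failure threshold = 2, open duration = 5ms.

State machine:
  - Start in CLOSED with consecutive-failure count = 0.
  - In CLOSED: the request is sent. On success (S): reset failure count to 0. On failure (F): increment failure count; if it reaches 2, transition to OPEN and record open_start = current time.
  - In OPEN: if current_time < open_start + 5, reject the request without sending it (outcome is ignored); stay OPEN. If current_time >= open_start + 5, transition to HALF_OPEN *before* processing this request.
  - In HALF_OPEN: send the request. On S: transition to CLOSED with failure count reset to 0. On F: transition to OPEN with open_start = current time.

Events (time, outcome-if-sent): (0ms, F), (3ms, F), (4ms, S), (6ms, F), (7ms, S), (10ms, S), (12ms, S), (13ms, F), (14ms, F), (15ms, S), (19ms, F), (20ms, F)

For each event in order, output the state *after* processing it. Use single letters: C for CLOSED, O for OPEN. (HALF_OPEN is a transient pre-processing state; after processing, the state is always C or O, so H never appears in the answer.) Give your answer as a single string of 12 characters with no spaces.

Answer: COOOOCCCOOOO

Derivation:
State after each event:
  event#1 t=0ms outcome=F: state=CLOSED
  event#2 t=3ms outcome=F: state=OPEN
  event#3 t=4ms outcome=S: state=OPEN
  event#4 t=6ms outcome=F: state=OPEN
  event#5 t=7ms outcome=S: state=OPEN
  event#6 t=10ms outcome=S: state=CLOSED
  event#7 t=12ms outcome=S: state=CLOSED
  event#8 t=13ms outcome=F: state=CLOSED
  event#9 t=14ms outcome=F: state=OPEN
  event#10 t=15ms outcome=S: state=OPEN
  event#11 t=19ms outcome=F: state=OPEN
  event#12 t=20ms outcome=F: state=OPEN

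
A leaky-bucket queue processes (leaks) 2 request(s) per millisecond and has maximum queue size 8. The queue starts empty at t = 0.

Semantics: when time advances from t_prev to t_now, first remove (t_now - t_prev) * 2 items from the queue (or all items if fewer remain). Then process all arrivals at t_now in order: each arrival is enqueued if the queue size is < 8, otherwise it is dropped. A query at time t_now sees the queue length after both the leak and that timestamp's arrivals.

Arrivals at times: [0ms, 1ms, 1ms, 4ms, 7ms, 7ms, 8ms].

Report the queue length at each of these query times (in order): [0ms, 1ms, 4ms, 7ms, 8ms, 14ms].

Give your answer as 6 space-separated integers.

Answer: 1 2 1 2 1 0

Derivation:
Queue lengths at query times:
  query t=0ms: backlog = 1
  query t=1ms: backlog = 2
  query t=4ms: backlog = 1
  query t=7ms: backlog = 2
  query t=8ms: backlog = 1
  query t=14ms: backlog = 0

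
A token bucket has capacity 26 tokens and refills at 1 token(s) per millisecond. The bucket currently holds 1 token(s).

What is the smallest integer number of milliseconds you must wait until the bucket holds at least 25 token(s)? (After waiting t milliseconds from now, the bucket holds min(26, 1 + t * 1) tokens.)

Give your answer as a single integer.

Answer: 24

Derivation:
Need 1 + t * 1 >= 25, so t >= 24/1.
Smallest integer t = ceil(24/1) = 24.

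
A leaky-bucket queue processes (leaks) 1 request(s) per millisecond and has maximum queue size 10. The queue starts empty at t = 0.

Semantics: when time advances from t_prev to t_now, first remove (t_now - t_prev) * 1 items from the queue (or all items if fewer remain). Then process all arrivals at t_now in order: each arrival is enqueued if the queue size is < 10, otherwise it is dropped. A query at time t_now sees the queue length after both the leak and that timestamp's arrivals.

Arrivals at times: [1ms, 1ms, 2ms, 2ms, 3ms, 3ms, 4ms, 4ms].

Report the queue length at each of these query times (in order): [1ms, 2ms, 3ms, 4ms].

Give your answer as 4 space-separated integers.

Queue lengths at query times:
  query t=1ms: backlog = 2
  query t=2ms: backlog = 3
  query t=3ms: backlog = 4
  query t=4ms: backlog = 5

Answer: 2 3 4 5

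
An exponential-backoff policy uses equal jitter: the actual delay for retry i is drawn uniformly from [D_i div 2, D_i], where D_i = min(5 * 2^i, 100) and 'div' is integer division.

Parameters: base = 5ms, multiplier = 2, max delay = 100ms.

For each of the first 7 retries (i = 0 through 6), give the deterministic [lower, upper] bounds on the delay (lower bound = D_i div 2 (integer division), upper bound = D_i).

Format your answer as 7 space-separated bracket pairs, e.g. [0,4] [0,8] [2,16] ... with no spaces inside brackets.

Computing bounds per retry:
  i=0: D_i=min(5*2^0,100)=5, bounds=[2,5]
  i=1: D_i=min(5*2^1,100)=10, bounds=[5,10]
  i=2: D_i=min(5*2^2,100)=20, bounds=[10,20]
  i=3: D_i=min(5*2^3,100)=40, bounds=[20,40]
  i=4: D_i=min(5*2^4,100)=80, bounds=[40,80]
  i=5: D_i=min(5*2^5,100)=100, bounds=[50,100]
  i=6: D_i=min(5*2^6,100)=100, bounds=[50,100]

Answer: [2,5] [5,10] [10,20] [20,40] [40,80] [50,100] [50,100]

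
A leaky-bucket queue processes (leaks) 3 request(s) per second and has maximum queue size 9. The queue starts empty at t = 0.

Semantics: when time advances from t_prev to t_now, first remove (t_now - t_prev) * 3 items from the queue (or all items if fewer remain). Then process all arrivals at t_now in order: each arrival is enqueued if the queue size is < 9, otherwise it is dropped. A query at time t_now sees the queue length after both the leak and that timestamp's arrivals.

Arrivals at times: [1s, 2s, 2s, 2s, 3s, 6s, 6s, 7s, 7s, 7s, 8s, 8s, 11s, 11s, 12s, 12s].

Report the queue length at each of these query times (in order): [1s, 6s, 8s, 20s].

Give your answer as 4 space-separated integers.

Queue lengths at query times:
  query t=1s: backlog = 1
  query t=6s: backlog = 2
  query t=8s: backlog = 2
  query t=20s: backlog = 0

Answer: 1 2 2 0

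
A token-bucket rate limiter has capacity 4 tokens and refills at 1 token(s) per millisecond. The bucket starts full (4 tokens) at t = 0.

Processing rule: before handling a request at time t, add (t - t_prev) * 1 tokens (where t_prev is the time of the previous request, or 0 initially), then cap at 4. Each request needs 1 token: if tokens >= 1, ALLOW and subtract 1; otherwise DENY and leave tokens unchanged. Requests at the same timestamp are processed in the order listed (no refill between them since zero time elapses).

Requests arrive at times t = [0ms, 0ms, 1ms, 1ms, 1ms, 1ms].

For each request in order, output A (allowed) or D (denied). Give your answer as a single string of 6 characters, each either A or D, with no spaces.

Answer: AAAAAD

Derivation:
Simulating step by step:
  req#1 t=0ms: ALLOW
  req#2 t=0ms: ALLOW
  req#3 t=1ms: ALLOW
  req#4 t=1ms: ALLOW
  req#5 t=1ms: ALLOW
  req#6 t=1ms: DENY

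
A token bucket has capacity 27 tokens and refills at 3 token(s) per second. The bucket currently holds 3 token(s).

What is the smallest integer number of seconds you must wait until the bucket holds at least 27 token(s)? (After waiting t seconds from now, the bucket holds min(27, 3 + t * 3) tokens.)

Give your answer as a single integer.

Need 3 + t * 3 >= 27, so t >= 24/3.
Smallest integer t = ceil(24/3) = 8.

Answer: 8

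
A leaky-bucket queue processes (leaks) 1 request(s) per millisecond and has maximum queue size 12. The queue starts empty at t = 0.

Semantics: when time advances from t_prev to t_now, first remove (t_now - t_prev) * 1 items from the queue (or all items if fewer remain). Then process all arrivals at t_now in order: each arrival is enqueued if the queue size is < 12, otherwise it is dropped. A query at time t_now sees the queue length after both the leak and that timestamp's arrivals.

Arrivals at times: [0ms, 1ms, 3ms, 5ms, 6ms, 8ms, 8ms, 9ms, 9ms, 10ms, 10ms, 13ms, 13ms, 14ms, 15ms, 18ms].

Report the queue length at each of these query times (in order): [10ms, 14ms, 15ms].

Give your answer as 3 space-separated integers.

Answer: 4 3 3

Derivation:
Queue lengths at query times:
  query t=10ms: backlog = 4
  query t=14ms: backlog = 3
  query t=15ms: backlog = 3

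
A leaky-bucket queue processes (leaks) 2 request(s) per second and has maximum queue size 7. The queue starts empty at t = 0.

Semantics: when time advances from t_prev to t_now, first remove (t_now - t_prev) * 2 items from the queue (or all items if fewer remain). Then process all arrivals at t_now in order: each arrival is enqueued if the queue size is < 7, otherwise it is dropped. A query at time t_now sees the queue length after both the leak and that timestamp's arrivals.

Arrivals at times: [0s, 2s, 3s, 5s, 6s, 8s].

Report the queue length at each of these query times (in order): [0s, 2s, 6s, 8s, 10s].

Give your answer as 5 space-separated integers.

Answer: 1 1 1 1 0

Derivation:
Queue lengths at query times:
  query t=0s: backlog = 1
  query t=2s: backlog = 1
  query t=6s: backlog = 1
  query t=8s: backlog = 1
  query t=10s: backlog = 0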